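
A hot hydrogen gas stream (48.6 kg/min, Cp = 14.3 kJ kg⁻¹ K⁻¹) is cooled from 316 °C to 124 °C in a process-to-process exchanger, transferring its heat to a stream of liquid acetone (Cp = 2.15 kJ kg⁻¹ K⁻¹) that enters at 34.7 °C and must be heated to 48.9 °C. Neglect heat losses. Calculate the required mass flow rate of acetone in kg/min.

Heat released by hot stream: Q = 48.6 × 14.3 × (316 − 124) = 133440 kJ/min
Energy balance on cold side (adiabatic exchanger): Q = ṁ_c·Cp_c·(T_c,out − T_c,in)
ṁ_c = 133440 / [2.15 × (48.9 − 34.7)] = 4370.7 kg/min

ṁ_c = 4370 kg/min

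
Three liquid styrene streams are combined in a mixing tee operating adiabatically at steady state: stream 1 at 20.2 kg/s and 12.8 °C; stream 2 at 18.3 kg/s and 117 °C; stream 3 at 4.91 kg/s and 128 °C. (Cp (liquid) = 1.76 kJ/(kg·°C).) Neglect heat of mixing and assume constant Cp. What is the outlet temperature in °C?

Adiabatic, steady state ⇒ Σ ṁᵢCp,ᵢ(T_out − Tᵢ) = 0
T_out = Σ ṁᵢCp,ᵢTᵢ / Σ ṁᵢCp,ᵢ
      = 5329.5 / 76.402 = 69.757 °C

T_out = 69.8 °C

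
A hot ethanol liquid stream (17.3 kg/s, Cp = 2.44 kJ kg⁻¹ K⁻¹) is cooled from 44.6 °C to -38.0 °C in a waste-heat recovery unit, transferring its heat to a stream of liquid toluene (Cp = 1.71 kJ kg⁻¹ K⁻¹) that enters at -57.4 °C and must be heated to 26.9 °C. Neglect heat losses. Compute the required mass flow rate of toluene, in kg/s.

Heat released by hot stream: Q = 17.3 × 2.44 × (44.6 − -38.0) = 3486.7 kJ/s
Energy balance on cold side (adiabatic exchanger): Q = ṁ_c·Cp_c·(T_c,out − T_c,in)
ṁ_c = 3486.7 / [1.71 × (26.9 − -57.4)] = 24.188 kg/s

ṁ_c = 24.2 kg/s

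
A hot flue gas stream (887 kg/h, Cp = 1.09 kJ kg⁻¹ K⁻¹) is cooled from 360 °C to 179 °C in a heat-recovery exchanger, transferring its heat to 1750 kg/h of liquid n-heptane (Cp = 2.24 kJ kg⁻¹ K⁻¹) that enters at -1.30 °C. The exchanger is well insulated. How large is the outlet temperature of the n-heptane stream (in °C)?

Heat released by hot stream: Q = 887 × 1.09 × (360 − 179) = 175000 kJ/h
Energy balance on cold side (adiabatic exchanger): Q = ṁ_c·Cp_c·(T_c,out − T_c,in)
T_c,out = -1.30 + 175000/(1750 × 2.24) = 43.342 °C

T_c,out = 43.3 °C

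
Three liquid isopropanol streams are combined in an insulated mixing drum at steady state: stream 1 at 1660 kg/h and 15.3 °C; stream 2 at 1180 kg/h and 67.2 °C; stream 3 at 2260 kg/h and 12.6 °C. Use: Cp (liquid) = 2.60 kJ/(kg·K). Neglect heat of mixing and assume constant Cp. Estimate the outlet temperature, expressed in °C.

No heat crosses the boundary, so H_out = H_in.
Σ ṁᵢCp,ᵢTᵢ = 1660×2.60×15.3 + 1180×2.60×67.2 + 2260×2.60×12.6 = 346240
Σ ṁᵢCp,ᵢ = 1660×2.60 + 1180×2.60 + 2260×2.60 = 13260
T_out = 346240 / 13260 = 26.112 °C

T_out = 26.1 °C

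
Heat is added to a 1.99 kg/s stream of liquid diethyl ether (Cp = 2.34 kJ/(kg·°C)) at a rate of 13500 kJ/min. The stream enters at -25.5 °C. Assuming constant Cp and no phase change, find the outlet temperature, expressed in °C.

Q = 13500 kJ/min = 225 kJ/s
ΔT = Q/(ṁ·Cp) = 225/(1.99×2.34) = 48.319 K
T_out = -25.5 + 48.319 = 22.819 °C

T_out = 22.8 °C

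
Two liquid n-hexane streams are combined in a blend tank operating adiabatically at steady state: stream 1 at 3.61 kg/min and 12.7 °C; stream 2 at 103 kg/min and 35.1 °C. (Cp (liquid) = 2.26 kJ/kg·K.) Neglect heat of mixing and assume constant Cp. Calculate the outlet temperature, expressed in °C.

No heat crosses the boundary, so H_out = H_in.
T_out = Σ ṁᵢCp,ᵢTᵢ / Σ ṁᵢCp,ᵢ
      = 8274.2 / 240.94 = 34.341 °C

T_out = 34.3 °C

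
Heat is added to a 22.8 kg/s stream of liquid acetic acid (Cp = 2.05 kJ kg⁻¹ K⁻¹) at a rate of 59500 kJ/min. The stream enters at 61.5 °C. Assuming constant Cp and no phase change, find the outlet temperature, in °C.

Q = 59500 kJ/min = 991.67 kJ/s
ΔT = Q/(ṁ·Cp) = 991.67/(22.8×2.05) = 21.217 K
T_out = 61.5 + 21.217 = 82.717 °C

T_out = 82.7 °C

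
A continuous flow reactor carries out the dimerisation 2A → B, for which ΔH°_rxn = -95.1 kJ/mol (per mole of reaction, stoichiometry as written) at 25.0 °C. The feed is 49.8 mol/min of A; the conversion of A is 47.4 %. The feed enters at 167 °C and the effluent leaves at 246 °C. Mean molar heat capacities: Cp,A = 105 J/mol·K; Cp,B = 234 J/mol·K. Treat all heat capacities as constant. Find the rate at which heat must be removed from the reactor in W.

Q_out = 10800 W

Extent of reaction ξ = 0.474 × 49.8 / 2 = 11.803 mol/min
Reaction term: ξ·ΔH°_rxn = 11.803 × -95.1 = -1122.4 kJ/min
Sensible, feed 167→25 °C: -742.52 kJ/min
Outlet flows (mol/min): A 26.195, B 11.803
Sensible, products 25→246 °C: 1218.2 kJ/min
Q = ΔH = -646.74 kJ/min = -10.779 kW
Heat removed = 10779 W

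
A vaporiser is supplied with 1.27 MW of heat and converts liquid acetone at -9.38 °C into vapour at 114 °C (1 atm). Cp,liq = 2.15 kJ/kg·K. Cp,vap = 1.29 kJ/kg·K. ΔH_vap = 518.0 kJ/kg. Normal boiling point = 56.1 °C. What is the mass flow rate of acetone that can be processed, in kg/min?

Δh = 2.15×(56.1−-9.38) + 518.0 + 1.29×(114−56.1) = 733.47 kJ/kg
Q = 1.27 MW = 1270 kJ/s = 76200 kJ/min
ṁ = Q/Δh = 76200 / 733.47 = 103.89 kg/min

ṁ = 104 kg/min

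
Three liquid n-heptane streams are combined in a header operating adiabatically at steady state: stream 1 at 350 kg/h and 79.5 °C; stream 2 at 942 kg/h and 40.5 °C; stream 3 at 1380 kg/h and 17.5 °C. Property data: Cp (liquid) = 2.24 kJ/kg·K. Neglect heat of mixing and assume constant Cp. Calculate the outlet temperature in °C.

Energy balance with Q = 0: Σ ṁᵢCp,ᵢ(T_out − Tᵢ) = 0
Σ ṁᵢCp,ᵢTᵢ = 350×2.24×79.5 + 942×2.24×40.5 + 1380×2.24×17.5 = 201880
Σ ṁᵢCp,ᵢ = 350×2.24 + 942×2.24 + 1380×2.24 = 5985.3
T_out = 201880 / 5985.3 = 33.73 °C

T_out = 33.7 °C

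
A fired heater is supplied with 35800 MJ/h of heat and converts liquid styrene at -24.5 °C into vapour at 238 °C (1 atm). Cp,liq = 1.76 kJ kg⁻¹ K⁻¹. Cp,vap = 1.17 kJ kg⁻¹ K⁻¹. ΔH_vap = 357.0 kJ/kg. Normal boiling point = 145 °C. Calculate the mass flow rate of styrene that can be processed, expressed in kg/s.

Δh = 1.76×(145−-24.5) + 357.0 + 1.17×(238−145) = 764.13 kJ/kg
Q = 35800 MJ/h = 9944.4 kJ/s = 9944.4 kJ/s
ṁ = Q/Δh = 9944.4 / 764.13 = 13.014 kg/s

ṁ = 13.0 kg/s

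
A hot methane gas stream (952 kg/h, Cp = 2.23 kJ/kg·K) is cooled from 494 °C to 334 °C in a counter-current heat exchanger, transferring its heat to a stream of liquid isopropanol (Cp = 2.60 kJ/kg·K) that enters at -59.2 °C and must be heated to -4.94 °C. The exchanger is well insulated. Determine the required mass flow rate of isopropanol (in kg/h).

ṁ_c = 2410 kg/h

Heat released by hot stream: Q = 952 × 2.23 × (494 − 334) = 339670 kJ/h
Energy balance on cold side (adiabatic exchanger): Q = ṁ_c·Cp_c·(T_c,out − T_c,in)
ṁ_c = 339670 / [2.60 × (-4.94 − -59.2)] = 2407.7 kg/h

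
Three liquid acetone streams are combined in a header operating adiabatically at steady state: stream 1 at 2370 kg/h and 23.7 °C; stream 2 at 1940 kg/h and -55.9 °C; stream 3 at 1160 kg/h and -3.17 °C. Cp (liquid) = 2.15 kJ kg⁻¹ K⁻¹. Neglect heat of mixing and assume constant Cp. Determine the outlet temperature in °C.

Energy balance with Q = 0: Σ ṁᵢCp,ᵢ(T_out − Tᵢ) = 0
Σ ṁᵢCp,ᵢTᵢ = 2370×2.15×23.7 + 1940×2.15×-55.9 + 1160×2.15×-3.17 = -120300
Σ ṁᵢCp,ᵢ = 2370×2.15 + 1940×2.15 + 1160×2.15 = 11760
T_out = -120300 / 11760 = -10.229 °C

T_out = -10.2 °C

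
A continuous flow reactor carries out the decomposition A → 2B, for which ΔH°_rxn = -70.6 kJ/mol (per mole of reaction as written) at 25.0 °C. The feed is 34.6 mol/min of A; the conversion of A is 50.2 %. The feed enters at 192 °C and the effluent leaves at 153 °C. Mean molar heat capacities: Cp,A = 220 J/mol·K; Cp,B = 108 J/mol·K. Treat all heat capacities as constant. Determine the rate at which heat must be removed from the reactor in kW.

Q_out = 25.5 kW

Extent of reaction ξ = 0.502 × 34.6 = 17.369 mol/min
Reaction term: ξ·ΔH°_rxn = 17.369 × -70.6 = -1226.3 kJ/min
Sensible, feed 192→25 °C: -1271.2 kJ/min
Outlet flows (mol/min): A 17.231, B 34.738
Sensible, products 25→153 °C: 965.44 kJ/min
Q = ΔH = -1532 kJ/min = -25.534 kW
Heat removed = 25.534 kW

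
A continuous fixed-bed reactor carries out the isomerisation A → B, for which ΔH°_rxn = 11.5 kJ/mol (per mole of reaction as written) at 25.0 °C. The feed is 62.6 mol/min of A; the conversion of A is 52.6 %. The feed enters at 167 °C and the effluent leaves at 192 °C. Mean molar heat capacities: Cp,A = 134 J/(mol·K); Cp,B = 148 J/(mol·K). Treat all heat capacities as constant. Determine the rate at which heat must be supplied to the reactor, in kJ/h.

Q_in = 39900 kJ/h

Extent of reaction ξ = 0.526 × 62.6 = 32.928 mol/min
Reaction term: ξ·ΔH°_rxn = 32.928 × 11.5 = 378.67 kJ/min
Sensible, feed 167→25 °C: -1191.2 kJ/min
Outlet flows (mol/min): A 29.672, B 32.928
Sensible, products 25→192 °C: 1477.8 kJ/min
Q = ΔH = 665.36 kJ/min = 11.089 kW
Heat supplied = 39922 kJ/h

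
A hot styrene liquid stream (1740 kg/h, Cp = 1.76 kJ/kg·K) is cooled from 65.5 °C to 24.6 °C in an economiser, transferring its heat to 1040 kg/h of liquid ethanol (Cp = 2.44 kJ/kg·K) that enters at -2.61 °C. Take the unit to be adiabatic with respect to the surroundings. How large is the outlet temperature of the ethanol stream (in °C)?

T_c,out = 46.7 °C

Heat released by hot stream: Q = 1740 × 1.76 × (65.5 − 24.6) = 125250 kJ/h
Energy balance on cold side (adiabatic exchanger): Q = ṁ_c·Cp_c·(T_c,out − T_c,in)
T_c,out = -2.61 + 125250/(1040 × 2.44) = 46.749 °C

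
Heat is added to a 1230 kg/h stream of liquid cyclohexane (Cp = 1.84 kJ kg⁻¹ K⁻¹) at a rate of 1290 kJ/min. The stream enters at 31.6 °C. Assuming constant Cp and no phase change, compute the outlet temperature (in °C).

Q = 1290 kJ/min = 77400 kJ/h
ΔT = Q/(ṁ·Cp) = 77400/(1230×1.84) = 34.199 K
T_out = 31.6 + 34.199 = 65.799 °C

T_out = 65.8 °C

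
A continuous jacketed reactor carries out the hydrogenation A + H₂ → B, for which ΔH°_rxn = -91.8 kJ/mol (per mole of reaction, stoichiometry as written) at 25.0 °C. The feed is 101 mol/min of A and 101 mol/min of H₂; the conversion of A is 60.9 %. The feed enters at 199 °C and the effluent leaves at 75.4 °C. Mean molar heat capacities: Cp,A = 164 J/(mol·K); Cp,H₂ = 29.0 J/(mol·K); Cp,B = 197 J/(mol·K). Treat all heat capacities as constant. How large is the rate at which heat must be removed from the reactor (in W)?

Extent of reaction ξ = 0.609 × 101 = 61.509 mol/min
Reaction term: ξ·ΔH°_rxn = 61.509 × -91.8 = -5646.5 kJ/min
Sensible, feed 199→25 °C: -3391.8 kJ/min
Outlet flows (mol/min): A 39.491, H₂ 39.491, B 61.509
Sensible, products 25→75.4 °C: 994.85 kJ/min
Q = ΔH = -8043.5 kJ/min = -134.06 kW
Heat removed = 134060 W

Q_out = 134000 W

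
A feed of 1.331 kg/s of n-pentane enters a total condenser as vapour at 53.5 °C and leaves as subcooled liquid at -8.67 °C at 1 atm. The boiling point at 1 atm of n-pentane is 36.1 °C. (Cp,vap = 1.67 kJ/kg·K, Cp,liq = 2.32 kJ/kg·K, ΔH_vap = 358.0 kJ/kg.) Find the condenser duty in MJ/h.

vapour 53.5→36.1 °C: -29.058 kJ/kg
condensation at 36.1 °C: -358 kJ/kg
liquid 36.1→-8.67 °C: -103.87 kJ/kg
Δh = -29.058 + -358 + -103.87 = -490.92 kJ/kg
Q = ṁ·Δh = 1.331 kg/s × -490.92 kJ/kg = -653.42 kJ/s
|Q| = 653.42 kW = 2352.3 MJ/h

Q_c = 2350 MJ/h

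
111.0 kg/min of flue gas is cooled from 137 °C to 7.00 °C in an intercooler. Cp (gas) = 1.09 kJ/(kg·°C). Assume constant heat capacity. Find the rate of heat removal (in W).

Q = ṁ·Cp·ΔT = 111.0 × 1.09 × (7.00 − 137) = -15729 kJ/min
Converting: 15729 / 60 s = 262.15 kW
Cooling duty = 262150 W

Q_c = 262000 W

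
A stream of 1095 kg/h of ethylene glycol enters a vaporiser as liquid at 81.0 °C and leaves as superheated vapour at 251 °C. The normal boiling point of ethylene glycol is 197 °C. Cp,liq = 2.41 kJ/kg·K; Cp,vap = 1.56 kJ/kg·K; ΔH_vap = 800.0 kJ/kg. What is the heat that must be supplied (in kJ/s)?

Q = 354 kJ/s

liquid 81.0→197 °C: 279.56 kJ/kg
vaporisation at 197 °C: 800 kJ/kg
vapour 197→251 °C: 84.24 kJ/kg
Δh = 279.56 + 800 + 84.24 = 1163.8 kJ/kg
Q = ṁ·Δh = 1095 kg/h × 1163.8 kJ/kg = 1.2744e+06 kJ/h
|Q| = 353.99 kW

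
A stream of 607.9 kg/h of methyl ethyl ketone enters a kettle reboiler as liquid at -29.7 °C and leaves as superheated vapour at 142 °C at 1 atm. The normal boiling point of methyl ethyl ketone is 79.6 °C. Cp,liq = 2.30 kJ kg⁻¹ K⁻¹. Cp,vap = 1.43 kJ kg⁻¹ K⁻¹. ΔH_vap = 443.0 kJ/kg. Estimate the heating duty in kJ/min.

Q = 7940 kJ/min

liquid -29.7→79.6 °C: 251.39 kJ/kg
vaporisation at 79.6 °C: 443 kJ/kg
vapour 79.6→142 °C: 89.232 kJ/kg
Δh = 251.39 + 443 + 89.232 = 783.62 kJ/kg
Q = ṁ·Δh = 607.9 kg/h × 783.62 kJ/kg = 476360 kJ/h
|Q| = 132.32 kW = 7939.4 kJ/min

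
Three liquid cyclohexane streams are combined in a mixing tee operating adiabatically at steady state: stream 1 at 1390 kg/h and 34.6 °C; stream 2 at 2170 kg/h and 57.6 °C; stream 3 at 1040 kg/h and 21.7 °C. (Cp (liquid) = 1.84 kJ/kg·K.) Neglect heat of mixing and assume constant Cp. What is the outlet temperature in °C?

No heat crosses the boundary, so H_out = H_in.
Σ ṁᵢCp,ᵢTᵢ = 1390×1.84×34.6 + 2170×1.84×57.6 + 1040×1.84×21.7 = 360000
Σ ṁᵢCp,ᵢ = 1390×1.84 + 2170×1.84 + 1040×1.84 = 8464
T_out = 360000 / 8464 = 42.533 °C

T_out = 42.5 °C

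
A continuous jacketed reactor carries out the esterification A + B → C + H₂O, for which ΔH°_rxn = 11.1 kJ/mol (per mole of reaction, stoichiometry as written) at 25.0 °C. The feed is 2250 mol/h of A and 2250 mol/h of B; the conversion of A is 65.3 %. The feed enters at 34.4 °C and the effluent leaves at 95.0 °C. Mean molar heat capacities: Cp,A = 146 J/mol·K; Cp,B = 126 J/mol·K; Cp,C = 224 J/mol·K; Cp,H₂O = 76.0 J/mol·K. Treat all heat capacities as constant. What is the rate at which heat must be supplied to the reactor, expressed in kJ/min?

Extent of reaction ξ = 0.653 × 2250 = 1469.2 mol/h
Reaction term: ξ·ΔH°_rxn = 1469.2 × 11.1 = 16309 kJ/h
Sensible, feed 34.4→25 °C: -5752.8 kJ/h
Outlet flows (mol/h): A 780.75, B 780.75, C 1469.2, H₂O 1469.2
Sensible, products 25→95.0 °C: 45720 kJ/h
Q = ΔH = 56276 kJ/h = 15.632 kW
Heat supplied = 937.93 kJ/min

Q_in = 938 kJ/min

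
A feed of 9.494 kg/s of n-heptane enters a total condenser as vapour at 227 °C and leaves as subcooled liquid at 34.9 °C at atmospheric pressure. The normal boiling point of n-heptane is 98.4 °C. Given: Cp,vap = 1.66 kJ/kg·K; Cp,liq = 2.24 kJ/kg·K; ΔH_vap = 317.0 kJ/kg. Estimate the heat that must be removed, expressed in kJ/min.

Q_c = 383000 kJ/min

vapour 227→98.4 °C: -213.48 kJ/kg
condensation at 98.4 °C: -317 kJ/kg
liquid 98.4→34.9 °C: -142.24 kJ/kg
Δh = -213.48 + -317 + -142.24 = -672.72 kJ/kg
Q = ṁ·Δh = 9.494 kg/s × -672.72 kJ/kg = -6386.8 kJ/s
|Q| = 6386.8 kW = 383210 kJ/min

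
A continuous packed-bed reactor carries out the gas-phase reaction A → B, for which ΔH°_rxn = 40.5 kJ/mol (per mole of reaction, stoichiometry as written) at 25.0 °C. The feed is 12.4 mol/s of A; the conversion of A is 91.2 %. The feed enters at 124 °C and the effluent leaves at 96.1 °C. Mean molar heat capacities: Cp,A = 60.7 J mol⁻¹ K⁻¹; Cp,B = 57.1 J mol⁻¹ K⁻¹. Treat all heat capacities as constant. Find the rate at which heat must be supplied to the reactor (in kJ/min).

Extent of reaction ξ = 0.912 × 12.4 = 11.309 mol/s
Reaction term: ξ·ΔH°_rxn = 11.309 × 40.5 = 458.01 kJ/s
Sensible, feed 124→25 °C: -74.515 kJ/s
Outlet flows (mol/s): A 1.0912, B 11.309
Sensible, products 25→96.1 °C: 50.621 kJ/s
Q = ΔH = 434.11 kJ/s = 434.11 kW
Heat supplied = 26047 kJ/min

Q_in = 26000 kJ/min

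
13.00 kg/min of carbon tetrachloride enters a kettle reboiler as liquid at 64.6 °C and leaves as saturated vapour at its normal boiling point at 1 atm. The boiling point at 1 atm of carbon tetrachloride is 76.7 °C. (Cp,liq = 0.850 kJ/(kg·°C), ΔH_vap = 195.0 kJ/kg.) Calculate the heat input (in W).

Q = 44500 W

liquid 64.6→76.7 °C: 10.285 kJ/kg
vaporisation at 76.7 °C: 195 kJ/kg
Δh = 10.285 + 195 = 205.28 kJ/kg
Q = ṁ·Δh = 13.00 kg/min × 205.28 kJ/kg = 2668.7 kJ/min
|Q| = 44.478 kW = 44478 W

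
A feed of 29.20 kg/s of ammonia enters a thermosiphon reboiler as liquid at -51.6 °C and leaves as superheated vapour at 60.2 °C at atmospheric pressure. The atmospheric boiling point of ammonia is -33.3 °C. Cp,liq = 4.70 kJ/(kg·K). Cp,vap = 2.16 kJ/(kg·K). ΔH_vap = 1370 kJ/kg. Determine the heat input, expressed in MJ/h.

liquid -51.6→-33.3 °C: 86.01 kJ/kg
vaporisation at -33.3 °C: 1370 kJ/kg
vapour -33.3→60.2 °C: 201.96 kJ/kg
Δh = 86.01 + 1370 + 201.96 = 1658 kJ/kg
Q = ṁ·Δh = 29.20 kg/s × 1658 kJ/kg = 48413 kJ/s
|Q| = 48413 kW = 174290 MJ/h

Q = 174000 MJ/h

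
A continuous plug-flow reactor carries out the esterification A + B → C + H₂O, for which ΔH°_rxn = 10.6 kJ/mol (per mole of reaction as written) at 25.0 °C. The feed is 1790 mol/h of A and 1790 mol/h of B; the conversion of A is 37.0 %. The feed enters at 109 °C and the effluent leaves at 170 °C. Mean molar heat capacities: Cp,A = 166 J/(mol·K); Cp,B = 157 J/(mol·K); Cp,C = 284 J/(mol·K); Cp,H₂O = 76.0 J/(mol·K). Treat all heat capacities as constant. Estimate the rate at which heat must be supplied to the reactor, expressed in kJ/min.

Q_in = 764 kJ/min

Extent of reaction ξ = 0.370 × 1790 = 662.3 mol/h
Reaction term: ξ·ΔH°_rxn = 662.3 × 10.6 = 7020.4 kJ/h
Sensible, feed 109→25 °C: -48566 kJ/h
Outlet flows (mol/h): A 1127.7, B 1127.7, C 662.3, H₂O 662.3
Sensible, products 25→170 °C: 87388 kJ/h
Q = ΔH = 45842 kJ/h = 12.734 kW
Heat supplied = 764.03 kJ/min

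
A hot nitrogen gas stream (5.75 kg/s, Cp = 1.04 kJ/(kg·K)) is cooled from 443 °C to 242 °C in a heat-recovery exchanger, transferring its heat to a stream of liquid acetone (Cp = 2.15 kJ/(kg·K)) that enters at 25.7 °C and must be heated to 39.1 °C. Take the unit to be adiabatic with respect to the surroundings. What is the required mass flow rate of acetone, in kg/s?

Heat released by hot stream: Q = 5.75 × 1.04 × (443 − 242) = 1202 kJ/s
Energy balance on cold side (adiabatic exchanger): Q = ṁ_c·Cp_c·(T_c,out − T_c,in)
ṁ_c = 1202 / [2.15 × (39.1 − 25.7)] = 41.721 kg/s

ṁ_c = 41.7 kg/s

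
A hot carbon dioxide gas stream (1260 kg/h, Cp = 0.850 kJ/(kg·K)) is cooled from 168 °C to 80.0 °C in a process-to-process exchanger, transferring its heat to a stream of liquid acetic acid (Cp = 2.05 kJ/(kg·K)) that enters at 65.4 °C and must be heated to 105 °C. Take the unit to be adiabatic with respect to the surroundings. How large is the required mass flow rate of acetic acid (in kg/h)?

Heat released by hot stream: Q = 1260 × 0.850 × (168 − 80.0) = 94248 kJ/h
Energy balance on cold side (adiabatic exchanger): Q = ṁ_c·Cp_c·(T_c,out − T_c,in)
ṁ_c = 94248 / [2.05 × (105 − 65.4)] = 1161 kg/h

ṁ_c = 1160 kg/h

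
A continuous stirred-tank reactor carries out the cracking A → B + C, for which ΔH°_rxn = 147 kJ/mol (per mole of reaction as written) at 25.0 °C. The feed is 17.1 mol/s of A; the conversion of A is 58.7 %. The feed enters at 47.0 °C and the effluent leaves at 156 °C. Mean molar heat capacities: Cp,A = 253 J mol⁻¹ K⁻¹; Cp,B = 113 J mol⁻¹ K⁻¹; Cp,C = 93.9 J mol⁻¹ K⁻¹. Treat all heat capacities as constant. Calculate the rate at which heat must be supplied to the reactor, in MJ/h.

Q_in = 6790 MJ/h

Extent of reaction ξ = 0.587 × 17.1 = 10.038 mol/s
Reaction term: ξ·ΔH°_rxn = 10.038 × 147 = 1475.5 kJ/s
Sensible, feed 47.0→25 °C: -95.179 kJ/s
Outlet flows (mol/s): A 7.0623, B 10.038, C 10.038
Sensible, products 25→156 °C: 506.13 kJ/s
Q = ΔH = 1886.5 kJ/s = 1886.5 kW
Heat supplied = 6791.4 MJ/h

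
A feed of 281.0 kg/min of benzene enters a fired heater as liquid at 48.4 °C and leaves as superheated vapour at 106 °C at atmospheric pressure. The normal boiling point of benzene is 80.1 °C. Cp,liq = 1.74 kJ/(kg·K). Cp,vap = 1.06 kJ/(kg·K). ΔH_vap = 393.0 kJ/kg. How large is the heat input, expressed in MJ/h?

liquid 48.4→80.1 °C: 55.158 kJ/kg
vaporisation at 80.1 °C: 393 kJ/kg
vapour 80.1→106 °C: 27.454 kJ/kg
Δh = 55.158 + 393 + 27.454 = 475.61 kJ/kg
Q = ṁ·Δh = 281.0 kg/min × 475.61 kJ/kg = 133650 kJ/min
|Q| = 2227.4 kW = 8018.8 MJ/h

Q = 8020 MJ/h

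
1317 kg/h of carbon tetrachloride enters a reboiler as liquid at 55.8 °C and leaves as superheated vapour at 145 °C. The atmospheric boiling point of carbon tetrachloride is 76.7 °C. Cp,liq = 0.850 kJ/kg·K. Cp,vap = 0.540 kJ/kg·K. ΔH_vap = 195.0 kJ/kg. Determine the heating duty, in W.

Q = 91300 W

liquid 55.8→76.7 °C: 17.765 kJ/kg
vaporisation at 76.7 °C: 195 kJ/kg
vapour 76.7→145 °C: 36.882 kJ/kg
Δh = 17.765 + 195 + 36.882 = 249.65 kJ/kg
Q = ṁ·Δh = 1317 kg/h × 249.65 kJ/kg = 328790 kJ/h
|Q| = 91.329 kW = 91329 W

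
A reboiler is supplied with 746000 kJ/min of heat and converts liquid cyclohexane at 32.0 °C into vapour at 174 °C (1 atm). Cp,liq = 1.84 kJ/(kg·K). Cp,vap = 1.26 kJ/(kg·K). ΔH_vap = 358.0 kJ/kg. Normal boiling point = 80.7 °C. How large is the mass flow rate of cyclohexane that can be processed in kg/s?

Δh = 1.84×(80.7−32.0) + 358.0 + 1.26×(174−80.7) = 565.17 kJ/kg
Q = 746000 kJ/min = 12433 kJ/s = 12433 kJ/s
ṁ = Q/Δh = 12433 / 565.17 = 21.999 kg/s

ṁ = 22.0 kg/s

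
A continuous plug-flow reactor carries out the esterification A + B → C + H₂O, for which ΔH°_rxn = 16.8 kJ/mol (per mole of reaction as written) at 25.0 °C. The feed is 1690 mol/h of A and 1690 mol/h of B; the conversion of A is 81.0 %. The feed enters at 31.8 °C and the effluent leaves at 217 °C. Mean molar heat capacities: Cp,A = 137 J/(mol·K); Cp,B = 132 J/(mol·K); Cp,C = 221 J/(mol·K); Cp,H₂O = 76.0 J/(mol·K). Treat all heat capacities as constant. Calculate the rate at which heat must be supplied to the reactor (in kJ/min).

Q_in = 1910 kJ/min

Extent of reaction ξ = 0.810 × 1690 = 1368.9 mol/h
Reaction term: ξ·ΔH°_rxn = 1368.9 × 16.8 = 22998 kJ/h
Sensible, feed 31.8→25 °C: -3091.3 kJ/h
Outlet flows (mol/h): A 321.1, B 321.1, C 1368.9, H₂O 1368.9
Sensible, products 25→217 °C: 94644 kJ/h
Q = ΔH = 114550 kJ/h = 31.82 kW
Heat supplied = 1909.2 kJ/min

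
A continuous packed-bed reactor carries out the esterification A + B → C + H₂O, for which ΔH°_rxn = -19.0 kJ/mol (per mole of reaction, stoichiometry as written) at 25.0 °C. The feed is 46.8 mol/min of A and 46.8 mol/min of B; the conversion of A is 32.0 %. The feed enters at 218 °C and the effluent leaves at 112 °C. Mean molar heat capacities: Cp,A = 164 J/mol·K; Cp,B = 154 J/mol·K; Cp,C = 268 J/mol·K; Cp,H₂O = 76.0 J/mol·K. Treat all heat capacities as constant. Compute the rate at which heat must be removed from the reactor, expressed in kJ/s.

Q_out = 30.5 kJ/s

Extent of reaction ξ = 0.320 × 46.8 = 14.976 mol/min
Reaction term: ξ·ΔH°_rxn = 14.976 × -19.0 = -284.54 kJ/min
Sensible, feed 218→25 °C: -2872.3 kJ/min
Outlet flows (mol/min): A 31.824, B 31.824, C 14.976, H₂O 14.976
Sensible, products 25→112 °C: 1328.6 kJ/min
Q = ΔH = -1828.2 kJ/min = -30.47 kW
Heat removed = 30.47 kJ/s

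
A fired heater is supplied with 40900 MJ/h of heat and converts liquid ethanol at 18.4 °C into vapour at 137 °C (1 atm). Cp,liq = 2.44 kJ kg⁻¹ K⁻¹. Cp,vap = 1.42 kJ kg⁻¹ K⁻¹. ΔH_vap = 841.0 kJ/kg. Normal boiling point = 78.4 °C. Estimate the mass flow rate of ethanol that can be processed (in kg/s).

ṁ = 10.6 kg/s

Δh = 2.44×(78.4−18.4) + 841.0 + 1.42×(137−78.4) = 1070.6 kJ/kg
Q = 40900 MJ/h = 11361 kJ/s = 11361 kJ/s
ṁ = Q/Δh = 11361 / 1070.6 = 10.612 kg/s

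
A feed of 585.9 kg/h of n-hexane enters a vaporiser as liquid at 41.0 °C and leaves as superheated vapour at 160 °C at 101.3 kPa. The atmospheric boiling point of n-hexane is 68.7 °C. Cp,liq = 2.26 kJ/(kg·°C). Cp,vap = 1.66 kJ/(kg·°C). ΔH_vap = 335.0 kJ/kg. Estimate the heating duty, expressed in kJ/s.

Q = 89.4 kJ/s

liquid 41.0→68.7 °C: 62.602 kJ/kg
vaporisation at 68.7 °C: 335 kJ/kg
vapour 68.7→160 °C: 151.56 kJ/kg
Δh = 62.602 + 335 + 151.56 = 549.16 kJ/kg
Q = ṁ·Δh = 585.9 kg/h × 549.16 kJ/kg = 321750 kJ/h
|Q| = 89.376 kW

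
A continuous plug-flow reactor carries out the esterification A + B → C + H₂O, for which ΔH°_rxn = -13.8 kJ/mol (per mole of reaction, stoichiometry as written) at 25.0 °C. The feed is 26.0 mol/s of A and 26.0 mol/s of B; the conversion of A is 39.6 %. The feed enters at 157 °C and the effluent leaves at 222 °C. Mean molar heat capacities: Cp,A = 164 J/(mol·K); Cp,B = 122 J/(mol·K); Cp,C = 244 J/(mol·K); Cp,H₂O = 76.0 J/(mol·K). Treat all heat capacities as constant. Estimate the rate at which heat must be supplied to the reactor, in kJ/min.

Q_in = 24600 kJ/min

Extent of reaction ξ = 0.396 × 26.0 = 10.296 mol/s
Reaction term: ξ·ΔH°_rxn = 10.296 × -13.8 = -142.08 kJ/s
Sensible, feed 157→25 °C: -981.55 kJ/s
Outlet flows (mol/s): A 15.704, B 15.704, C 10.296, H₂O 10.296
Sensible, products 25→222 °C: 1533.9 kJ/s
Q = ΔH = 410.22 kJ/s = 410.22 kW
Heat supplied = 24613 kJ/min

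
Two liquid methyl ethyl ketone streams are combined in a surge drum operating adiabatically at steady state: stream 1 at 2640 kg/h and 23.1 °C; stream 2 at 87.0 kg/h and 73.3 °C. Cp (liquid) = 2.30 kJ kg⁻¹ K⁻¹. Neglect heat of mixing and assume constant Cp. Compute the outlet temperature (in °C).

No heat crosses the boundary, so H_out = H_in.
Σ ṁᵢCp,ᵢTᵢ = 2640×2.30×23.1 + 87.0×2.30×73.3 = 154930
Σ ṁᵢCp,ᵢ = 2640×2.30 + 87.0×2.30 = 6272.1
T_out = 154930 / 6272.1 = 24.702 °C

T_out = 24.7 °C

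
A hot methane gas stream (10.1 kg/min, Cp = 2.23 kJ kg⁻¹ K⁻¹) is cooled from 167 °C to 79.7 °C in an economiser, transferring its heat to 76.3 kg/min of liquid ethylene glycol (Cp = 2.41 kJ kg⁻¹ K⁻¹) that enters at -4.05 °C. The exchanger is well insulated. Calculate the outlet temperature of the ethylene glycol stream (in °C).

Heat released by hot stream: Q = 10.1 × 2.23 × (167 − 79.7) = 1966.3 kJ/min
Energy balance on cold side (adiabatic exchanger): Q = ṁ_c·Cp_c·(T_c,out − T_c,in)
T_c,out = -4.05 + 1966.3/(76.3 × 2.41) = 6.643 °C

T_c,out = 6.64 °C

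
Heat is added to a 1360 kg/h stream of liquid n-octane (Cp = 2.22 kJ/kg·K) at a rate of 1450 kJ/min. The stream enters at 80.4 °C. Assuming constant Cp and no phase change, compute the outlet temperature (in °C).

Q = 1450 kJ/min = 87000 kJ/h
ΔT = Q/(ṁ·Cp) = 87000/(1360×2.22) = 28.816 K
T_out = 80.4 + 28.816 = 109.22 °C

T_out = 109 °C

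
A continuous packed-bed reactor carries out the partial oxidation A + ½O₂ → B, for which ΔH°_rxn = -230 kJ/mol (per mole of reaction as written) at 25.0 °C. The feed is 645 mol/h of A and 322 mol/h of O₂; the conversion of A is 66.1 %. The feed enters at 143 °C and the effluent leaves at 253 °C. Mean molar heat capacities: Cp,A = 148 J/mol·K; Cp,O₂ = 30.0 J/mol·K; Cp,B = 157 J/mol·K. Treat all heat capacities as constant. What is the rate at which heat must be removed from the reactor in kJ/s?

Extent of reaction ξ = 0.661 × 645 = 426.35 mol/h
Reaction term: ξ·ΔH°_rxn = 426.35 × -230 = -98059 kJ/h
Sensible, feed 143→25 °C: -12404 kJ/h
Outlet flows (mol/h): A 218.65, O₂ 108.83, B 426.35
Sensible, products 25→253 °C: 23384 kJ/h
Q = ΔH = -87079 kJ/h = -24.189 kW
Heat removed = 24.189 kJ/s

Q_out = 24.2 kJ/s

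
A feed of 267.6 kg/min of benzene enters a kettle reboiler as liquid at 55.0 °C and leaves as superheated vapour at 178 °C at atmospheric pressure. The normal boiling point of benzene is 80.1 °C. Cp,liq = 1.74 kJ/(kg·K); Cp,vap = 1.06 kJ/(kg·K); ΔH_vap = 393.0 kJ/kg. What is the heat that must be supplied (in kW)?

liquid 55.0→80.1 °C: 43.674 kJ/kg
vaporisation at 80.1 °C: 393 kJ/kg
vapour 80.1→178 °C: 103.77 kJ/kg
Δh = 43.674 + 393 + 103.77 = 540.45 kJ/kg
Q = ṁ·Δh = 267.6 kg/min × 540.45 kJ/kg = 144620 kJ/min
|Q| = 2410.4 kW

Q = 2410 kW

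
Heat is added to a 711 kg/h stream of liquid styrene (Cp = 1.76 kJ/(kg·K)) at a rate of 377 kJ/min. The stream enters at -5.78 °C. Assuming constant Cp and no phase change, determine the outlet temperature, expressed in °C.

T_out = 12.3 °C

Q = 377 kJ/min = 22620 kJ/h
ΔT = Q/(ṁ·Cp) = 22620/(711×1.76) = 18.076 K
T_out = -5.78 + 18.076 = 12.296 °C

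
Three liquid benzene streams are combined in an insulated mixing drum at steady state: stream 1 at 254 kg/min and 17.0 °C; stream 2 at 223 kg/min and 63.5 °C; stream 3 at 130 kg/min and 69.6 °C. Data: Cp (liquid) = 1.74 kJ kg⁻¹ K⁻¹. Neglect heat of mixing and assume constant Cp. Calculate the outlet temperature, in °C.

T_out = 45.3 °C

Energy balance with Q = 0: Σ ṁᵢCp,ᵢ(T_out − Tᵢ) = 0
T_out = Σ ṁᵢCp,ᵢTᵢ / Σ ṁᵢCp,ᵢ
      = 47896 / 1056.2 = 45.348 °C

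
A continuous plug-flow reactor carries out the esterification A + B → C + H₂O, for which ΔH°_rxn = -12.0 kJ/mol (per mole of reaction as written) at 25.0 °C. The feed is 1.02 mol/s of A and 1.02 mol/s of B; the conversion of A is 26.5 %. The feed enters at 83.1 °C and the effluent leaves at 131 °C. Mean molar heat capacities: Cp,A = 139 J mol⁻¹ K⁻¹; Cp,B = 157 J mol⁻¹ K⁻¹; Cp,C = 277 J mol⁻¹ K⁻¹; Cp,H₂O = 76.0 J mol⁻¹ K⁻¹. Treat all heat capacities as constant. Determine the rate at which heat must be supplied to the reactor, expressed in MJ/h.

Extent of reaction ξ = 0.265 × 1.02 = 0.2703 mol/s
Reaction term: ξ·ΔH°_rxn = 0.2703 × -12.0 = -3.2436 kJ/s
Sensible, feed 83.1→25 °C: -17.542 kJ/s
Outlet flows (mol/s): A 0.7497, B 0.7497, C 0.2703, H₂O 0.2703
Sensible, products 25→131 °C: 33.637 kJ/s
Q = ΔH = 12.852 kJ/s = 12.852 kW
Heat supplied = 46.265 MJ/h

Q_in = 46.3 MJ/h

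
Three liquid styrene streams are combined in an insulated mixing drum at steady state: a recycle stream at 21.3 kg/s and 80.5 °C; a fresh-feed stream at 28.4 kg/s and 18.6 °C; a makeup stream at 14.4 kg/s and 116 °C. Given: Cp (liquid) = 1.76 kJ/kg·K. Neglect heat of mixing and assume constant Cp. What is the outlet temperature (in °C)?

T_out = 61.0 °C

Energy balance with Q = 0: Σ ṁᵢCp,ᵢ(T_out − Tᵢ) = 0
T_out = Σ ṁᵢCp,ᵢTᵢ / Σ ṁᵢCp,ᵢ
      = 6887.4 / 112.82 = 61.05 °C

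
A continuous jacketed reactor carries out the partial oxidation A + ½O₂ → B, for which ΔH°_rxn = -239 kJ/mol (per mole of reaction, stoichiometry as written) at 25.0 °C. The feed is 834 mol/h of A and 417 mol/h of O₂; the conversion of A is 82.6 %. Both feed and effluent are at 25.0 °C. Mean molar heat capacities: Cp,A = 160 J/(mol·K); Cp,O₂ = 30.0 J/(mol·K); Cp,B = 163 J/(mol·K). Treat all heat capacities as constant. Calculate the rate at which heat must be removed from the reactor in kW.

Extent of reaction ξ = 0.826 × 834 = 688.88 mol/h
Reaction term: ξ·ΔH°_rxn = 688.88 × -239 = -164640 kJ/h
Q = ΔH = -164640 kJ/h = -45.734 kW
Heat removed = 45.734 kW

Q_out = 45.7 kW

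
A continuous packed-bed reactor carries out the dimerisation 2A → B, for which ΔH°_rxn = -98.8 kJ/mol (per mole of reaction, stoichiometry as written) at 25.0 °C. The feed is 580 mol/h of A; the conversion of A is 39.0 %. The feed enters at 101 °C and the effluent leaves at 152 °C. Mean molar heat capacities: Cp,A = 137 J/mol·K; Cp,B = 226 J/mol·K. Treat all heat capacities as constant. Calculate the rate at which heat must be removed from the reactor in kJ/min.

Extent of reaction ξ = 0.390 × 580 / 2 = 113.1 mol/h
Reaction term: ξ·ΔH°_rxn = 113.1 × -98.8 = -11174 kJ/h
Sensible, feed 101→25 °C: -6039 kJ/h
Outlet flows (mol/h): A 353.8, B 113.1
Sensible, products 25→152 °C: 9402 kJ/h
Q = ΔH = -7811.3 kJ/h = -2.1698 kW
Heat removed = 130.19 kJ/min

Q_out = 130 kJ/min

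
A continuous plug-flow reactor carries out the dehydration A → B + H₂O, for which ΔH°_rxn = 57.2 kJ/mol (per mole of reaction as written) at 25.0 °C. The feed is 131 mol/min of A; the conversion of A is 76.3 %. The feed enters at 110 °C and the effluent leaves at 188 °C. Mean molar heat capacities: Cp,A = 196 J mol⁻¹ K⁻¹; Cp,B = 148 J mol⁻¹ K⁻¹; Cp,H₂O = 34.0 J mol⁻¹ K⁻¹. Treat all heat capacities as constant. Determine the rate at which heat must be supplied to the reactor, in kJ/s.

Extent of reaction ξ = 0.763 × 131 = 99.953 mol/min
Reaction term: ξ·ΔH°_rxn = 99.953 × 57.2 = 5717.3 kJ/min
Sensible, feed 110→25 °C: -2182.5 kJ/min
Outlet flows (mol/min): A 31.047, B 99.953, H₂O 99.953
Sensible, products 25→188 °C: 3957.1 kJ/min
Q = ΔH = 7491.9 kJ/min = 124.87 kW
Heat supplied = 124.87 kJ/s

Q_in = 125 kJ/s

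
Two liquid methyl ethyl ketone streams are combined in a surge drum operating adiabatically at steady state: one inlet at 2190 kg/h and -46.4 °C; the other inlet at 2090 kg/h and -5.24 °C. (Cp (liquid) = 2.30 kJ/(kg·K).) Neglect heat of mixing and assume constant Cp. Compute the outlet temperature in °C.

Adiabatic, steady state ⇒ Σ ṁᵢCp,ᵢ(T_out − Tᵢ) = 0
Σ ṁᵢCp,ᵢTᵢ = 2190×2.30×-46.4 + 2090×2.30×-5.24 = -258910
Σ ṁᵢCp,ᵢ = 2190×2.30 + 2090×2.30 = 9844
T_out = -258910 / 9844 = -26.301 °C

T_out = -26.3 °C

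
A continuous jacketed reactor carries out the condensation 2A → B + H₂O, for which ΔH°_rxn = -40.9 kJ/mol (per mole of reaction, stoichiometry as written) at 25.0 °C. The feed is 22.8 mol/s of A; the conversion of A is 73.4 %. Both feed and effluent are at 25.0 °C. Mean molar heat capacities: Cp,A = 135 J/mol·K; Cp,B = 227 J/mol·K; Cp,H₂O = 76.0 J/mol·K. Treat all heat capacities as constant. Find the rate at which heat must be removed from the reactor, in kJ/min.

Q_out = 20500 kJ/min

Extent of reaction ξ = 0.734 × 22.8 / 2 = 8.3676 mol/s
Reaction term: ξ·ΔH°_rxn = 8.3676 × -40.9 = -342.23 kJ/s
Q = ΔH = -342.23 kJ/s = -342.23 kW
Heat removed = 20534 kJ/min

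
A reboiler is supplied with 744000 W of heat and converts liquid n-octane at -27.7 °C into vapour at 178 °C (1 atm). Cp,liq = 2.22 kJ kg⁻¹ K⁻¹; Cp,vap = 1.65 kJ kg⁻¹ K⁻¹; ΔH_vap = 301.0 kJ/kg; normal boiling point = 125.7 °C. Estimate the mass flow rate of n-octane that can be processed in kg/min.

ṁ = 61.3 kg/min

Δh = 2.22×(125.7−-27.7) + 301.0 + 1.65×(178−125.7) = 727.84 kJ/kg
Q = 744000 W = 744 kJ/s = 44640 kJ/min
ṁ = Q/Δh = 44640 / 727.84 = 61.332 kg/min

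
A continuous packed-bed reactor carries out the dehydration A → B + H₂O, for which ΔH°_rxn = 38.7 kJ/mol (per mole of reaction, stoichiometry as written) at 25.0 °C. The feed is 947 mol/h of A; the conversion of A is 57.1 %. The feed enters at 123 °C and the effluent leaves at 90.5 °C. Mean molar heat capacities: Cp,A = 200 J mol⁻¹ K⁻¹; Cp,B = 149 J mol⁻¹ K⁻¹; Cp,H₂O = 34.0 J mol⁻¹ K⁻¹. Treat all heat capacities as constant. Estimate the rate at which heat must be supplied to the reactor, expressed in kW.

Extent of reaction ξ = 0.571 × 947 = 540.74 mol/h
Reaction term: ξ·ΔH°_rxn = 540.74 × 38.7 = 20927 kJ/h
Sensible, feed 123→25 °C: -18561 kJ/h
Outlet flows (mol/h): A 406.26, B 540.74, H₂O 540.74
Sensible, products 25→90.5 °C: 11804 kJ/h
Q = ΔH = 14169 kJ/h = 3.9358 kW
Heat supplied = 3.9358 kW

Q_in = 3.94 kW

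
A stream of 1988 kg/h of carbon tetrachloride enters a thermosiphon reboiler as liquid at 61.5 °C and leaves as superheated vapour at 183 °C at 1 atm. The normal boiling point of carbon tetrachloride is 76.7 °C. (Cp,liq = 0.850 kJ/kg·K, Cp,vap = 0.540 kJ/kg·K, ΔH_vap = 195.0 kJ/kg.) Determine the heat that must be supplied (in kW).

liquid 61.5→76.7 °C: 12.92 kJ/kg
vaporisation at 76.7 °C: 195 kJ/kg
vapour 76.7→183 °C: 57.402 kJ/kg
Δh = 12.92 + 195 + 57.402 = 265.32 kJ/kg
Q = ṁ·Δh = 1988 kg/h × 265.32 kJ/kg = 527460 kJ/h
|Q| = 146.52 kW

Q = 147 kW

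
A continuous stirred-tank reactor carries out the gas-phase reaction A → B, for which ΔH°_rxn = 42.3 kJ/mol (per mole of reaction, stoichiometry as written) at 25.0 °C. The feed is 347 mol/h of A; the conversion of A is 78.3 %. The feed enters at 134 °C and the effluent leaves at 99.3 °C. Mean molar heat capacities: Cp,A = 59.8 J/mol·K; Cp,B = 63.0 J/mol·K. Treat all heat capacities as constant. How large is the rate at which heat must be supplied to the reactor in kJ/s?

Q_in = 3.01 kJ/s

Extent of reaction ξ = 0.783 × 347 = 271.7 mol/h
Reaction term: ξ·ΔH°_rxn = 271.7 × 42.3 = 11493 kJ/h
Sensible, feed 134→25 °C: -2261.8 kJ/h
Outlet flows (mol/h): A 75.299, B 271.7
Sensible, products 25→99.3 °C: 1606.4 kJ/h
Q = ΔH = 10838 kJ/h = 3.0104 kW
Heat supplied = 3.0104 kJ/s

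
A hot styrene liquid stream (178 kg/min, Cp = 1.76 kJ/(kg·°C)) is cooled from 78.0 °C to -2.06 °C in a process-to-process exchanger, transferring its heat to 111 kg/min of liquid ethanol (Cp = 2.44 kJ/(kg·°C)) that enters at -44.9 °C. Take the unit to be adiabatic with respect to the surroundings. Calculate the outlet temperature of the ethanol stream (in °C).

Heat released by hot stream: Q = 178 × 1.76 × (78.0 − -2.06) = 25081 kJ/min
Energy balance on cold side (adiabatic exchanger): Q = ṁ_c·Cp_c·(T_c,out − T_c,in)
T_c,out = -44.9 + 25081/(111 × 2.44) = 47.705 °C

T_c,out = 47.7 °C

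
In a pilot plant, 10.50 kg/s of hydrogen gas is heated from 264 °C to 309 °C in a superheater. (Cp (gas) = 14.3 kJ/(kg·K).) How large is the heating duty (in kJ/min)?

Q = ṁ·Cp·ΔT = 10.50 × 14.3 × (309 − 264) = 6756.8 kJ/s
Heating duty = 405400 kJ/min

Q = 405000 kJ/min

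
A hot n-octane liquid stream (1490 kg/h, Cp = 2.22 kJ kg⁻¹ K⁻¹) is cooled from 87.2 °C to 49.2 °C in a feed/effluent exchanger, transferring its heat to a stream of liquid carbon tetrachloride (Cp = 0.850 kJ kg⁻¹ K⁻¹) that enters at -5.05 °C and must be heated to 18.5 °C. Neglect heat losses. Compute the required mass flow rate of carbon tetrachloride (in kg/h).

ṁ_c = 6280 kg/h

Heat released by hot stream: Q = 1490 × 2.22 × (87.2 − 49.2) = 125700 kJ/h
Energy balance on cold side (adiabatic exchanger): Q = ṁ_c·Cp_c·(T_c,out − T_c,in)
ṁ_c = 125700 / [0.850 × (18.5 − -5.05)] = 6279.3 kg/h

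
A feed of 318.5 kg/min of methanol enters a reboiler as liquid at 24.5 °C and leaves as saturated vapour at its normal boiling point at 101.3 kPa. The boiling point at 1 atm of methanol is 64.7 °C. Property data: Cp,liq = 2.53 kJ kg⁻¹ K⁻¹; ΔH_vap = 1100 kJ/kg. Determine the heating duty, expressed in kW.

liquid 24.5→64.7 °C: 101.71 kJ/kg
vaporisation at 64.7 °C: 1100 kJ/kg
Δh = 101.71 + 1100 = 1201.7 kJ/kg
Q = ṁ·Δh = 318.5 kg/min × 1201.7 kJ/kg = 382740 kJ/min
|Q| = 6379.1 kW

Q = 6380 kW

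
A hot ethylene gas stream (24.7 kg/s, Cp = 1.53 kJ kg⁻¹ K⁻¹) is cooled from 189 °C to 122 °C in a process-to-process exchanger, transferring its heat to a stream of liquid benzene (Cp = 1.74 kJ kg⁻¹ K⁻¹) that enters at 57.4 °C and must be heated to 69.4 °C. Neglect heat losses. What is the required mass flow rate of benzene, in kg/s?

ṁ_c = 121 kg/s

Heat released by hot stream: Q = 24.7 × 1.53 × (189 − 122) = 2532 kJ/s
Energy balance on cold side (adiabatic exchanger): Q = ṁ_c·Cp_c·(T_c,out − T_c,in)
ṁ_c = 2532 / [1.74 × (69.4 − 57.4)] = 121.26 kg/s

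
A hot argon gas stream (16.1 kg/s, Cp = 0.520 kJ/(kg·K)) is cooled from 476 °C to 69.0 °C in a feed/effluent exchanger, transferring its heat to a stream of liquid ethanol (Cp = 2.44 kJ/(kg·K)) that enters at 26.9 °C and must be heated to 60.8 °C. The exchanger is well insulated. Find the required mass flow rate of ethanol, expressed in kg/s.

ṁ_c = 41.2 kg/s

Heat released by hot stream: Q = 16.1 × 0.520 × (476 − 69.0) = 3407.4 kJ/s
Energy balance on cold side (adiabatic exchanger): Q = ṁ_c·Cp_c·(T_c,out − T_c,in)
ṁ_c = 3407.4 / [2.44 × (60.8 − 26.9)] = 41.194 kg/s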